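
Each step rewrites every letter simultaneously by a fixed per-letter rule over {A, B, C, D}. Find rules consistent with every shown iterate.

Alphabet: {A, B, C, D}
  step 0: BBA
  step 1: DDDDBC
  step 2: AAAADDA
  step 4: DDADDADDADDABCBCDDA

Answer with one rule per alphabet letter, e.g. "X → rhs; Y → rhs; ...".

A->BC, B->DD, C->A, D->A

  step 1 ⇒ step 2: DDDDBC ⇒ A·A·A·A·DD·A
    B ↦ DD
    C ↦ A
    D ↦ A
  step 0 ⇒ step 1: BBA ⇒ DD·DD·BC
    A ↦ BC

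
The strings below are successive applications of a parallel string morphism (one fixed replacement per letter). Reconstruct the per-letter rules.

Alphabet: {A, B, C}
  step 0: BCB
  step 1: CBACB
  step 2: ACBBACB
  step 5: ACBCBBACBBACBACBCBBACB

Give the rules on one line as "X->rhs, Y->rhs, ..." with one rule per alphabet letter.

A->B, B->CB, C->A

  step 1 ⇒ step 2: CBACB ⇒ A·CB·B·A·CB
    A ↦ B
    B ↦ CB
    C ↦ A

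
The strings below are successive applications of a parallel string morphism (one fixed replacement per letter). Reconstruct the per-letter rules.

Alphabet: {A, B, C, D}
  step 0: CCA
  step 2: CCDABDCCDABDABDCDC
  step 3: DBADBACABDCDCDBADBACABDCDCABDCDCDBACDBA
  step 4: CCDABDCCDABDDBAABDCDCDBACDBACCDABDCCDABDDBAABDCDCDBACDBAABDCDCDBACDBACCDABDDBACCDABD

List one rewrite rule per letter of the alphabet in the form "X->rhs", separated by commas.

A->ABD, B->CD, C->DBA, D->C

  step 3 ⇒ step 4: DBADBACABDCDCDBADBACABDCDCABDCDCDBACDBA ⇒ C·CD·ABD·C·CD·ABD·DBA·ABD·CD·C·DBA·C·DBA·C·CD·ABD·C·CD·ABD·DBA·ABD·CD·C·DBA·C·DBA·ABD·CD·C·DBA·C·DBA·C·CD·ABD·DBA·C·CD·ABD
    A ↦ ABD
    B ↦ CD
    C ↦ DBA
    D ↦ C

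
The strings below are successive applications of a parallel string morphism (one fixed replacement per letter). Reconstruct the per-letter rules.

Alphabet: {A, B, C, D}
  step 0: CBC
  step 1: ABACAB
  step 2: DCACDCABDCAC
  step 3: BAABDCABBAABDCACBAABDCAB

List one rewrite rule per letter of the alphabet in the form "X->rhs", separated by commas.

  step 2 ⇒ step 3: DCACDCABDCAC ⇒ BA·AB·DC·AB·BA·AB·DC·AC·BA·AB·DC·AB
    A ↦ DC
    B ↦ AC
    C ↦ AB
    D ↦ BA

A->DC, B->AC, C->AB, D->BA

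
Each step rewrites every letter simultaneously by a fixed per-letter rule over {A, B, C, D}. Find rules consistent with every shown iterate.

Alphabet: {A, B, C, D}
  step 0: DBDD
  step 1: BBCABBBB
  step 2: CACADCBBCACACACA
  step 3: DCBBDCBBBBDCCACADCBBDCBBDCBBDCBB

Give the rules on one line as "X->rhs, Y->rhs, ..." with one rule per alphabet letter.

A->BB, B->CA, C->DC, D->BB

  step 2 ⇒ step 3: CACADCBBCACACACA ⇒ DC·BB·DC·BB·BB·DC·CA·CA·DC·BB·DC·BB·DC·BB·DC·BB
    A ↦ BB
    B ↦ CA
    C ↦ DC
    D ↦ BB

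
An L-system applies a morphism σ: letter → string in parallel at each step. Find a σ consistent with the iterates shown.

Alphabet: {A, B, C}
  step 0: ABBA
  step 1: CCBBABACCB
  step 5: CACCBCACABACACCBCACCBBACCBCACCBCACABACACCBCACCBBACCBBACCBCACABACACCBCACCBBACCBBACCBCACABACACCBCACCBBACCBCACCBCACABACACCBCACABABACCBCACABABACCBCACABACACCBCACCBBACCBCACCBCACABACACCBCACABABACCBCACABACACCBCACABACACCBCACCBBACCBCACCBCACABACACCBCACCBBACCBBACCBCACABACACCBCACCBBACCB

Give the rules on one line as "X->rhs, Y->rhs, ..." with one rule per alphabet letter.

  step 0 ⇒ step 1: ABBA ⇒ CCB·BA·BA·CCB
    A ↦ CCB
    B ↦ BA
    C ↦ CA  (constrained at step 1)

A->CCB, B->BA, C->CA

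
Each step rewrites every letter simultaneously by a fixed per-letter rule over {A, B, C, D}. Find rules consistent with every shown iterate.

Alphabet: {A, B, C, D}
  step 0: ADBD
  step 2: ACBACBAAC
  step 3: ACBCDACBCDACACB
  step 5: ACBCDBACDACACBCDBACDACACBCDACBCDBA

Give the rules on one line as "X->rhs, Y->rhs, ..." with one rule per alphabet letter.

A->AC, B->CD, C->B, D->A

  step 2 ⇒ step 3: ACBACBAAC ⇒ AC·B·CD·AC·B·CD·AC·AC·B
    A ↦ AC
    B ↦ CD
    C ↦ B
    D ↦ A  (constrained at step 0)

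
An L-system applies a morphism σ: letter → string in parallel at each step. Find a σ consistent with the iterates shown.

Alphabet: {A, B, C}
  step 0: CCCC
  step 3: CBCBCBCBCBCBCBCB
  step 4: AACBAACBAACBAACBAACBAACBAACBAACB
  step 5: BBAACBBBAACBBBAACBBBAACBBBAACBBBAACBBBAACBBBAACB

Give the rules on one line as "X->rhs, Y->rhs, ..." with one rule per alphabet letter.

A->B, B->CB, C->AA

  step 4 ⇒ step 5: AACBAACBAACBAACBAACBAACBAACBAACB ⇒ B·B·AA·CB·B·B·AA·CB·B·B·AA·CB·B·B·AA·CB·B·B·AA·CB·B·B·AA·CB·B·B·AA·CB·B·B·AA·CB
    A ↦ B
    B ↦ CB
    C ↦ AA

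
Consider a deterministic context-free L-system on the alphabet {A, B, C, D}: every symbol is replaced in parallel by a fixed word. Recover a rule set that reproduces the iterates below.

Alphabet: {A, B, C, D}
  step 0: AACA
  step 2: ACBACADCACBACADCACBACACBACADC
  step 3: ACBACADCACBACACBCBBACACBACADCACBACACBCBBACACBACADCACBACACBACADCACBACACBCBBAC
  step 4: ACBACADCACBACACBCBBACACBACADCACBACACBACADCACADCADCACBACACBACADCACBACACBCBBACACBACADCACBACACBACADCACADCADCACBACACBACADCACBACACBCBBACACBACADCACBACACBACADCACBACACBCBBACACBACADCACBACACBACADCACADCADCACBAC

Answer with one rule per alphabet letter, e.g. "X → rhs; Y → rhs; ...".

A->ACB, B->ADC, C->AC, D->CBB

  step 3 ⇒ step 4: ACBACADCACBACACBCBBACACBACADCACBACACBCBBACACBACADCACBACACBACADCACBACACBCBBAC ⇒ ACB·AC·ADC·ACB·AC·ACB·CBB·AC·ACB·AC·ADC·ACB·AC·ACB·AC·ADC·AC·ADC·ADC·ACB·AC·ACB·AC·ADC·ACB·AC·ACB·CBB·AC·ACB·AC·ADC·ACB·AC·ACB·AC·ADC·AC·ADC·ADC·ACB·AC·ACB·AC·ADC·ACB·AC·ACB·CBB·AC·ACB·AC·ADC·ACB·AC·ACB·AC·ADC·ACB·AC·ACB·CBB·AC·ACB·AC·ADC·ACB·AC·ACB·AC·ADC·AC·ADC·ADC·ACB·AC
    A ↦ ACB
    B ↦ ADC
    C ↦ AC
    D ↦ CBB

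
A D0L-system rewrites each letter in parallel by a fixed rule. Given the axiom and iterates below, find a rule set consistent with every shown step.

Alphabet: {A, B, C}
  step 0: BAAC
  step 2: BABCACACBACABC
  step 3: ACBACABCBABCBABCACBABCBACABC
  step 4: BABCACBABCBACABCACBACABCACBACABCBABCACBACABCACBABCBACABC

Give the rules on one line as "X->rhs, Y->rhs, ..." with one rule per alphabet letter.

A->B, B->AC, C->ABC

  step 3 ⇒ step 4: ACBACABCBABCBABCACBABCBACABC ⇒ B·ABC·AC·B·ABC·B·AC·ABC·AC·B·AC·ABC·AC·B·AC·ABC·B·ABC·AC·B·AC·ABC·AC·B·ABC·B·AC·ABC
    A ↦ B
    B ↦ AC
    C ↦ ABC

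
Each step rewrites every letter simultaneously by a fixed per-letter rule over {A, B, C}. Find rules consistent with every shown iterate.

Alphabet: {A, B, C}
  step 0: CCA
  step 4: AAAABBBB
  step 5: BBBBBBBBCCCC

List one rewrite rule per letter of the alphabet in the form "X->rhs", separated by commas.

A->BB, B->C, C->A

  step 4 ⇒ step 5: AAAABBBB ⇒ BB·BB·BB·BB·C·C·C·C
    A ↦ BB
    B ↦ C
    C ↦ A  (constrained at step 0)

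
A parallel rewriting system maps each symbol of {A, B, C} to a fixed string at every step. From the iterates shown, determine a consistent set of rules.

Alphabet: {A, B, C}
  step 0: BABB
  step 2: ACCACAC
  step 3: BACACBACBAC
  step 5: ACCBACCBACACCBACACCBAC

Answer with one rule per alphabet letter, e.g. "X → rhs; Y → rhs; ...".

  step 2 ⇒ step 3: ACCACAC ⇒ B·AC·AC·B·AC·B·AC
    A ↦ B
    C ↦ AC
    B ↦ C  (constrained at step 0)

A->B, B->C, C->AC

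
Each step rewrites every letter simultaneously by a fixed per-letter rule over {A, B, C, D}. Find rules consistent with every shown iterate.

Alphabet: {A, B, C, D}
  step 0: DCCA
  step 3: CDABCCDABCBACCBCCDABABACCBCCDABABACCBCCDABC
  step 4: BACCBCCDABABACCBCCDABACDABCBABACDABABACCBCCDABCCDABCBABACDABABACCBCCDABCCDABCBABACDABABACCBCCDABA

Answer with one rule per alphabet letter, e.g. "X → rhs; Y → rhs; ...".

  step 3 ⇒ step 4: CDABCCDABCBACCBCCDABABACCBCCDABABACCBCCDABC ⇒ BA·CC·BC·CDA·BA·BA·CC·BC·CDA·BA·CDA·BC·BA·BA·CDA·BA·BA·CC·BC·CDA·BC·CDA·BC·BA·BA·CDA·BA·BA·CC·BC·CDA·BC·CDA·BC·BA·BA·CDA·BA·BA·CC·BC·CDA·BA
    A ↦ BC
    B ↦ CDA
    C ↦ BA
    D ↦ CC

A->BC, B->CDA, C->BA, D->CC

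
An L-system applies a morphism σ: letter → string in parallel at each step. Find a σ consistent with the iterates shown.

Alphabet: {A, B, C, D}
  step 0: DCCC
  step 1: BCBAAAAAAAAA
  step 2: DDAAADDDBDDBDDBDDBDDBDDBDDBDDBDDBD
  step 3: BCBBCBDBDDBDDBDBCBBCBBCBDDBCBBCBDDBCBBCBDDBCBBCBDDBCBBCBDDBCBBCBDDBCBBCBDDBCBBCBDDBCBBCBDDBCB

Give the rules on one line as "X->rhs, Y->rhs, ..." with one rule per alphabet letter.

A->DBD, B->DD, C->AAA, D->BCB

  step 2 ⇒ step 3: DDAAADDDBDDBDDBDDBDDBDDBDDBDDBDDBD ⇒ BCB·BCB·DBD·DBD·DBD·BCB·BCB·BCB·DD·BCB·BCB·DD·BCB·BCB·DD·BCB·BCB·DD·BCB·BCB·DD·BCB·BCB·DD·BCB·BCB·DD·BCB·BCB·DD·BCB·BCB·DD·BCB
    A ↦ DBD
    B ↦ DD
    D ↦ BCB
  step 0 ⇒ step 1: DCCC ⇒ BCB·AAA·AAA·AAA
    C ↦ AAA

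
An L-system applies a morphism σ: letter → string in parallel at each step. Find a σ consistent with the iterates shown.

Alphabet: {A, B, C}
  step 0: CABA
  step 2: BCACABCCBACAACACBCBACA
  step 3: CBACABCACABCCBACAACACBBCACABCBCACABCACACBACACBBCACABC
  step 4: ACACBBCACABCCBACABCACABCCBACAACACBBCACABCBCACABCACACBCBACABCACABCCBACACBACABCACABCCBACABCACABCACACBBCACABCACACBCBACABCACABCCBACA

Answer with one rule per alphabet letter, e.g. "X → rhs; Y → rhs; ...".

  step 3 ⇒ step 4: CBACABCACABCCBACAACACBBCACABCBCACABCACACBACACBBCACABC ⇒ ACA·CB·BC·ACA·BC·CB·ACA·BC·ACA·BC·CB·ACA·ACA·CB·BC·ACA·BC·BC·ACA·BC·ACA·CB·CB·ACA·BC·ACA·BC·CB·ACA·CB·ACA·BC·ACA·BC·CB·ACA·BC·ACA·BC·ACA·CB·BC·ACA·BC·ACA·CB·CB·ACA·BC·ACA·BC·CB·ACA
    A ↦ BC
    B ↦ CB
    C ↦ ACA

A->BC, B->CB, C->ACA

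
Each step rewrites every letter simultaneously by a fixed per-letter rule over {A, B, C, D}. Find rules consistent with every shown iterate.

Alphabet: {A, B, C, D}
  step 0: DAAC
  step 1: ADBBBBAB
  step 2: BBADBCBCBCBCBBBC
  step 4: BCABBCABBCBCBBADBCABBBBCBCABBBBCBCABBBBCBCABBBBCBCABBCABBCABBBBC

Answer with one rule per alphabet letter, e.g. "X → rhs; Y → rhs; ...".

  step 1 ⇒ step 2: ADBBBBAB ⇒ BB·AD·BC·BC·BC·BC·BB·BC
    A ↦ BB
    B ↦ BC
    D ↦ AD
  step 0 ⇒ step 1: DAAC ⇒ AD·BB·BB·AB
    C ↦ AB

A->BB, B->BC, C->AB, D->AD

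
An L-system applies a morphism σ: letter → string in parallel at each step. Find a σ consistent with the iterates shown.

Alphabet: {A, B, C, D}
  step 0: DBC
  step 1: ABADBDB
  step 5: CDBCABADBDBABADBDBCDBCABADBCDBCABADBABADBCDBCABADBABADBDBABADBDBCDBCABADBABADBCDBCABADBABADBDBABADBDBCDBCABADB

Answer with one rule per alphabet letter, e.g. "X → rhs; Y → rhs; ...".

  step 0 ⇒ step 1: DBC ⇒ ABA·DB·DB
    B ↦ DB
    C ↦ DB
    D ↦ ABA
    A ↦ C  (constrained at step 1)

A->C, B->DB, C->DB, D->ABA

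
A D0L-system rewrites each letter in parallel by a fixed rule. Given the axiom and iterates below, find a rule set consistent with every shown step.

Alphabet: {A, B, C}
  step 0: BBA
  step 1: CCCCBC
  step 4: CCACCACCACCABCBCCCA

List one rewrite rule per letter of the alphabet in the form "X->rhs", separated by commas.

A->BC, B->CC, C->A

  step 0 ⇒ step 1: BBA ⇒ CC·CC·BC
    A ↦ BC
    B ↦ CC
    C ↦ A  (constrained at step 1)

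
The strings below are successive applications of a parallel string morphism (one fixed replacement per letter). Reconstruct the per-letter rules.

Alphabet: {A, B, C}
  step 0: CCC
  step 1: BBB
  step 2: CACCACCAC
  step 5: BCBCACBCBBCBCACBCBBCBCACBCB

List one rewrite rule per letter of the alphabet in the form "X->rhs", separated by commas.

A->C, B->CAC, C->B

  step 1 ⇒ step 2: BBB ⇒ CAC·CAC·CAC
    B ↦ CAC
    A ↦ C  (constrained at step 2)
  step 0 ⇒ step 1: CCC ⇒ B·B·B
    C ↦ B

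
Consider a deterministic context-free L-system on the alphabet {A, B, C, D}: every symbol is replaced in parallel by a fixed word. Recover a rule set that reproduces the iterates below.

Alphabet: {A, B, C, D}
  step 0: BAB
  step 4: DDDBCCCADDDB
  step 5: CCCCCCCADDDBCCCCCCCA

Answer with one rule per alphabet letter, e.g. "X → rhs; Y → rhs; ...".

  step 4 ⇒ step 5: DDDBCCCADDDB ⇒ CC·CC·CC·CA·D·D·D·B·CC·CC·CC·CA
    A ↦ B
    B ↦ CA
    C ↦ D
    D ↦ CC

A->B, B->CA, C->D, D->CC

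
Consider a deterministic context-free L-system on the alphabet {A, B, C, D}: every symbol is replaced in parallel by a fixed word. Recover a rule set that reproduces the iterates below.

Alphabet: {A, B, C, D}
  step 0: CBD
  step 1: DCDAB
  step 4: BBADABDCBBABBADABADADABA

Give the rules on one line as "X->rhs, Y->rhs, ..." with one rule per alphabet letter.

A->BA, B->DA, C->DC, D->B

  step 0 ⇒ step 1: CBD ⇒ DC·DA·B
    B ↦ DA
    C ↦ DC
    D ↦ B
    A ↦ BA  (constrained at step 1)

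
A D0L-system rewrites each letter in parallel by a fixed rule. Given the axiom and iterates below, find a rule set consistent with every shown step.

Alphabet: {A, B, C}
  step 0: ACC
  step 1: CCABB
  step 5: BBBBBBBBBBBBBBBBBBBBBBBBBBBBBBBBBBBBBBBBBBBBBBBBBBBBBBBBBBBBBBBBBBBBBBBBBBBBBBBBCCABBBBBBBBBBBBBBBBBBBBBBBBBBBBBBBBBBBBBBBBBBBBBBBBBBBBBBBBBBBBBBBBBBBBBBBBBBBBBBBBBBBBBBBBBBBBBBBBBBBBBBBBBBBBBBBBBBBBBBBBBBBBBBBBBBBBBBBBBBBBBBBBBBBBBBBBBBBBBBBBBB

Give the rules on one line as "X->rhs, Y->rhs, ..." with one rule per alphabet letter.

  step 0 ⇒ step 1: ACC ⇒ CCA·B·B
    A ↦ CCA
    C ↦ B
    B ↦ BBB  (constrained at step 1)

A->CCA, B->BBB, C->B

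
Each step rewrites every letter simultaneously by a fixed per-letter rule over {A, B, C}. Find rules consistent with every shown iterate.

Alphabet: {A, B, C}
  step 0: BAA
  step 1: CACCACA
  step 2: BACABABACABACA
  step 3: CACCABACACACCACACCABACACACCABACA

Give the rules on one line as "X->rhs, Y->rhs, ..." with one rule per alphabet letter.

  step 2 ⇒ step 3: BACABABACABACA ⇒ CAC·CA·BA·CA·CAC·CA·CAC·CA·BA·CA·CAC·CA·BA·CA
    A ↦ CA
    B ↦ CAC
    C ↦ BA

A->CA, B->CAC, C->BA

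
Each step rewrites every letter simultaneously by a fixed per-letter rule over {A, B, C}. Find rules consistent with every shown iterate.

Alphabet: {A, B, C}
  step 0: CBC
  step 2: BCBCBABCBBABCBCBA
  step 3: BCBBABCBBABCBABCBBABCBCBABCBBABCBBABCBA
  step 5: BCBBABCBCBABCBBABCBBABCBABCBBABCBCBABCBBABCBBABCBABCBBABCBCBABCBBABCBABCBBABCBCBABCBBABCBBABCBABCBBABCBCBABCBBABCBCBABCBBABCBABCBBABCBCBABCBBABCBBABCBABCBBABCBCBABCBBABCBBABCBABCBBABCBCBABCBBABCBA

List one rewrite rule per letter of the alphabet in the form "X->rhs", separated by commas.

A->BA, B->BC, C->BBA

  step 2 ⇒ step 3: BCBCBABCBBABCBCBA ⇒ BC·BBA·BC·BBA·BC·BA·BC·BBA·BC·BC·BA·BC·BBA·BC·BBA·BC·BA
    A ↦ BA
    B ↦ BC
    C ↦ BBA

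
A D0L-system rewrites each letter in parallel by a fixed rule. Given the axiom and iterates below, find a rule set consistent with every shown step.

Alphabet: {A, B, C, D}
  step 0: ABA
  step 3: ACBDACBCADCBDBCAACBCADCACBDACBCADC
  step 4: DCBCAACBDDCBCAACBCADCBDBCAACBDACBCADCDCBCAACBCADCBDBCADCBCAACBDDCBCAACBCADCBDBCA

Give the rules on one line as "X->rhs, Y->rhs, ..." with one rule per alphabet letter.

A->DC, B->AC, C->BCA, D->BD

  step 3 ⇒ step 4: ACBDACBCADCBDBCAACBCADCACBDACBCADC ⇒ DC·BCA·AC·BD·DC·BCA·AC·BCA·DC·BD·BCA·AC·BD·AC·BCA·DC·DC·BCA·AC·BCA·DC·BD·BCA·DC·BCA·AC·BD·DC·BCA·AC·BCA·DC·BD·BCA
    A ↦ DC
    B ↦ AC
    C ↦ BCA
    D ↦ BD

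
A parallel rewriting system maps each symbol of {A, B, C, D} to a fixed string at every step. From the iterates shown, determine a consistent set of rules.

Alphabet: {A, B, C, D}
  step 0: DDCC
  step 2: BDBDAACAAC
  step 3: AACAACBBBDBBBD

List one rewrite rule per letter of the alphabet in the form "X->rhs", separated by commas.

A->B, B->AA, C->BD, D->C

  step 2 ⇒ step 3: BDBDAACAAC ⇒ AA·C·AA·C·B·B·BD·B·B·BD
    A ↦ B
    B ↦ AA
    C ↦ BD
    D ↦ C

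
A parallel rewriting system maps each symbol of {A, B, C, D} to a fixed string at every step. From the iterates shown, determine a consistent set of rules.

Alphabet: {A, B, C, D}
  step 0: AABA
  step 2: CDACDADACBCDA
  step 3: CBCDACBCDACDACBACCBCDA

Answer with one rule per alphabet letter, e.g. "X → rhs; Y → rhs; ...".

  step 2 ⇒ step 3: CDACDADACBCDA ⇒ CB·C·DA·CB·C·DA·C·DA·CB·AC·CB·C·DA
    A ↦ DA
    B ↦ AC
    C ↦ CB
    D ↦ C

A->DA, B->AC, C->CB, D->C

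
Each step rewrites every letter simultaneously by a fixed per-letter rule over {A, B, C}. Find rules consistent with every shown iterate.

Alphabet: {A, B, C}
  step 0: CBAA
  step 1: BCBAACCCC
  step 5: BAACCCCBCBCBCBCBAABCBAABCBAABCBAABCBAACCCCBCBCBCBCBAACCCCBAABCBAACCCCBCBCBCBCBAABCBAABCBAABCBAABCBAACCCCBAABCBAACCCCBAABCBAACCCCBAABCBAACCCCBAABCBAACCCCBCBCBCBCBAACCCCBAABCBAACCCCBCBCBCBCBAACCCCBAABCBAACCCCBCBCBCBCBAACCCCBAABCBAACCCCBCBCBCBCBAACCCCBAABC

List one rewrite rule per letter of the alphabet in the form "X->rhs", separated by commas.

A->CC, B->BAA, C->BC

  step 0 ⇒ step 1: CBAA ⇒ BC·BAA·CC·CC
    A ↦ CC
    B ↦ BAA
    C ↦ BC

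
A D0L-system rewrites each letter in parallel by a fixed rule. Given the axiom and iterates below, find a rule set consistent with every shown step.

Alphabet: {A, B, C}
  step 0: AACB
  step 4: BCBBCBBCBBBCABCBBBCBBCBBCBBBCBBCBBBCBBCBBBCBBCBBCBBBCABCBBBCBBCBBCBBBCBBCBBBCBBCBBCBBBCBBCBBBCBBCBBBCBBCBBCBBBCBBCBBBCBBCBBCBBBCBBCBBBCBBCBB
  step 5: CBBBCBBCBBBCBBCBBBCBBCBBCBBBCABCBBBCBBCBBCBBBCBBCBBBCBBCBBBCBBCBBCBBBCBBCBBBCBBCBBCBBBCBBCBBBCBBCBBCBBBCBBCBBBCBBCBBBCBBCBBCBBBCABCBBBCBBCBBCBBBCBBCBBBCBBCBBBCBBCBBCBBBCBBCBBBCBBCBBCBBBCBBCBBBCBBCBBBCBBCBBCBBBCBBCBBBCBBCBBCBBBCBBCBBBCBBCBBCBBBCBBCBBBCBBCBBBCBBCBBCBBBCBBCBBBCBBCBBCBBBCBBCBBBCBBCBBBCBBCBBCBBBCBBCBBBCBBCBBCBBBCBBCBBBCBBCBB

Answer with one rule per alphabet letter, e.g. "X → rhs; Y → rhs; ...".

  step 4 ⇒ step 5: BCBBCBBCBBBCABCBBBCBBCBBCBBBCBBCBBBCBBCBBBCBBCBBCBBBCABCBBBCBBCBBCBBBCBBCBBBCBBCBBCBBBCBBCBBBCBBCBBBCBBCBBCBBBCBBCBBBCBBCBBCBBBCBBCBBBCBBCBB ⇒ CBB·B·CBB·CBB·B·CBB·CBB·B·CBB·CBB·CBB·B·CAB·CBB·B·CBB·CBB·CBB·B·CBB·CBB·B·CBB·CBB·B·CBB·CBB·CBB·B·CBB·CBB·B·CBB·CBB·CBB·B·CBB·CBB·B·CBB·CBB·CBB·B·CBB·CBB·B·CBB·CBB·B·CBB·CBB·CBB·B·CAB·CBB·B·CBB·CBB·CBB·B·CBB·CBB·B·CBB·CBB·B·CBB·CBB·CBB·B·CBB·CBB·B·CBB·CBB·CBB·B·CBB·CBB·B·CBB·CBB·B·CBB·CBB·CBB·B·CBB·CBB·B·CBB·CBB·CBB·B·CBB·CBB·B·CBB·CBB·CBB·B·CBB·CBB·B·CBB·CBB·B·CBB·CBB·CBB·B·CBB·CBB·B·CBB·CBB·CBB·B·CBB·CBB·B·CBB·CBB·B·CBB·CBB·CBB·B·CBB·CBB·B·CBB·CBB·CBB·B·CBB·CBB·B·CBB·CBB
    A ↦ CAB
    B ↦ CBB
    C ↦ B

A->CAB, B->CBB, C->B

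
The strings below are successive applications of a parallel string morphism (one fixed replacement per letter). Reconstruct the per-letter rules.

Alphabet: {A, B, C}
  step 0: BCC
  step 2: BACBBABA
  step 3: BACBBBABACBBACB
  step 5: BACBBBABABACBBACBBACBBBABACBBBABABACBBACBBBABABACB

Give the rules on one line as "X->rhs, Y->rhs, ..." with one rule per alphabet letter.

  step 2 ⇒ step 3: BACBBABA ⇒ BA·CB·B·BA·BA·CB·BA·CB
    A ↦ CB
    B ↦ BA
    C ↦ B

A->CB, B->BA, C->B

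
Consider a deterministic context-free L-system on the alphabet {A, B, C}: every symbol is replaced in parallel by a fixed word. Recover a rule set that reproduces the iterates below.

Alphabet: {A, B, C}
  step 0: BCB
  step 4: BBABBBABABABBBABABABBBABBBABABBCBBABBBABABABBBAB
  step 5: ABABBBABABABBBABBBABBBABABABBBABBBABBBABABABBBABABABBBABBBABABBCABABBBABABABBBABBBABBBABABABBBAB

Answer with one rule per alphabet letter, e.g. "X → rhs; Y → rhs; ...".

  step 4 ⇒ step 5: BBABBBABABABBBABABABBBABBBABABBCBBABBBABABABBBAB ⇒ AB·AB·BB·AB·AB·AB·BB·AB·BB·AB·BB·AB·AB·AB·BB·AB·BB·AB·BB·AB·AB·AB·BB·AB·AB·AB·BB·AB·BB·AB·AB·BC·AB·AB·BB·AB·AB·AB·BB·AB·BB·AB·BB·AB·AB·AB·BB·AB
    A ↦ BB
    B ↦ AB
    C ↦ BC

A->BB, B->AB, C->BC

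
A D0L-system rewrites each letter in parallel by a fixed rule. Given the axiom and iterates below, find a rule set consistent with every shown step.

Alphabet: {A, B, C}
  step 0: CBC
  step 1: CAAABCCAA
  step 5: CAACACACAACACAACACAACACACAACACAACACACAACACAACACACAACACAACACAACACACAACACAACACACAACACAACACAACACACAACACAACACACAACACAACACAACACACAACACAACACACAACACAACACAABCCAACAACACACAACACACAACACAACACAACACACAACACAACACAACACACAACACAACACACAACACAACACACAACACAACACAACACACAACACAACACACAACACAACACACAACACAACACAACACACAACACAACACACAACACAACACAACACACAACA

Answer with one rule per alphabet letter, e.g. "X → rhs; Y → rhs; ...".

A->CA, B->ABC, C->CAA

  step 0 ⇒ step 1: CBC ⇒ CAA·ABC·CAA
    B ↦ ABC
    C ↦ CAA
    A ↦ CA  (constrained at step 1)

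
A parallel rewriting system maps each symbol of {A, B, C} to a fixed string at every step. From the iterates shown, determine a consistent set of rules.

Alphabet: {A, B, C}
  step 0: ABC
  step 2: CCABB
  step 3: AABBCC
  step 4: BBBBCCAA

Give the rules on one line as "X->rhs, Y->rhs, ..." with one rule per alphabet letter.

  step 3 ⇒ step 4: AABBCC ⇒ BB·BB·C·C·A·A
    A ↦ BB
    B ↦ C
    C ↦ A

A->BB, B->C, C->A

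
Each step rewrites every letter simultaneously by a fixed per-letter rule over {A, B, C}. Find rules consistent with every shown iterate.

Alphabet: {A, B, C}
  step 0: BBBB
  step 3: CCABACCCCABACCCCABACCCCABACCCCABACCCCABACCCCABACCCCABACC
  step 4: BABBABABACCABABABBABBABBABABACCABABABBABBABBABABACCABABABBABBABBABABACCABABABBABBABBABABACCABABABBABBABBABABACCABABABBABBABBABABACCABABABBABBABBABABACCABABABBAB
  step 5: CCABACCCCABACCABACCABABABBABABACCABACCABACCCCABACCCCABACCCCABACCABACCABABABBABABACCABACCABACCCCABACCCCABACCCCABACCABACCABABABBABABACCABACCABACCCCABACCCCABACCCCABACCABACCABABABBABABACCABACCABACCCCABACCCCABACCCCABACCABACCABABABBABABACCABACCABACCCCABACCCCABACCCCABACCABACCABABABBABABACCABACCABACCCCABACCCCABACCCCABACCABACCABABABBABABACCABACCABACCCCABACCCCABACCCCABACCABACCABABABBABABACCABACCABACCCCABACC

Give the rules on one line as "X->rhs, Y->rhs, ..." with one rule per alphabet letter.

  step 4 ⇒ step 5: BABBABABACCABABABBABBABBABABACCABABABBABBABBABABACCABABABBABBABBABABACCABABABBABBABBABABACCABABABBABBABBABABACCABABABBABBABBABABACCABABABBABBABBABABACCABABABBAB ⇒ CC·ABA·CC·CC·ABA·CC·ABA·CC·ABA·BAB·BAB·ABA·CC·ABA·CC·ABA·CC·CC·ABA·CC·CC·ABA·CC·CC·ABA·CC·ABA·CC·ABA·BAB·BAB·ABA·CC·ABA·CC·ABA·CC·CC·ABA·CC·CC·ABA·CC·CC·ABA·CC·ABA·CC·ABA·BAB·BAB·ABA·CC·ABA·CC·ABA·CC·CC·ABA·CC·CC·ABA·CC·CC·ABA·CC·ABA·CC·ABA·BAB·BAB·ABA·CC·ABA·CC·ABA·CC·CC·ABA·CC·CC·ABA·CC·CC·ABA·CC·ABA·CC·ABA·BAB·BAB·ABA·CC·ABA·CC·ABA·CC·CC·ABA·CC·CC·ABA·CC·CC·ABA·CC·ABA·CC·ABA·BAB·BAB·ABA·CC·ABA·CC·ABA·CC·CC·ABA·CC·CC·ABA·CC·CC·ABA·CC·ABA·CC·ABA·BAB·BAB·ABA·CC·ABA·CC·ABA·CC·CC·ABA·CC·CC·ABA·CC·CC·ABA·CC·ABA·CC·ABA·BAB·BAB·ABA·CC·ABA·CC·ABA·CC·CC·ABA·CC
    A ↦ ABA
    B ↦ CC
    C ↦ BAB

A->ABA, B->CC, C->BAB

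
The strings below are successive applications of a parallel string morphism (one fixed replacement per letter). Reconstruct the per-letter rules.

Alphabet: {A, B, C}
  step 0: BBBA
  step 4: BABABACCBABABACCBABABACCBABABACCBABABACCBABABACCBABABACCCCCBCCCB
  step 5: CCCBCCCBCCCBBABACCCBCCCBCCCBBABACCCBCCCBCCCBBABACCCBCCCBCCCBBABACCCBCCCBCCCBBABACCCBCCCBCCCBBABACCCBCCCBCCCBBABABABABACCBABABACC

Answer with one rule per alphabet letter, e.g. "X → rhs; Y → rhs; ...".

A->CB, B->CC, C->BA

  step 4 ⇒ step 5: BABABACCBABABACCBABABACCBABABACCBABABACCBABABACCBABABACCCCCBCCCB ⇒ CC·CB·CC·CB·CC·CB·BA·BA·CC·CB·CC·CB·CC·CB·BA·BA·CC·CB·CC·CB·CC·CB·BA·BA·CC·CB·CC·CB·CC·CB·BA·BA·CC·CB·CC·CB·CC·CB·BA·BA·CC·CB·CC·CB·CC·CB·BA·BA·CC·CB·CC·CB·CC·CB·BA·BA·BA·BA·BA·CC·BA·BA·BA·CC
    A ↦ CB
    B ↦ CC
    C ↦ BA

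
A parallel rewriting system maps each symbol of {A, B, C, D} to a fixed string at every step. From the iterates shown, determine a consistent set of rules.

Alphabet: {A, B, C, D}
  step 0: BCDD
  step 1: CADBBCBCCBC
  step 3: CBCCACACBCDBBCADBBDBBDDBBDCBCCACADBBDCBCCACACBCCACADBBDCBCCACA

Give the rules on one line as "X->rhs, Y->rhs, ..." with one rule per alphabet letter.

  step 0 ⇒ step 1: BCDD ⇒ CA·DBB·CBC·CBC
    B ↦ CA
    C ↦ DBB
    D ↦ CBC
    A ↦ D  (constrained at step 1)

A->D, B->CA, C->DBB, D->CBC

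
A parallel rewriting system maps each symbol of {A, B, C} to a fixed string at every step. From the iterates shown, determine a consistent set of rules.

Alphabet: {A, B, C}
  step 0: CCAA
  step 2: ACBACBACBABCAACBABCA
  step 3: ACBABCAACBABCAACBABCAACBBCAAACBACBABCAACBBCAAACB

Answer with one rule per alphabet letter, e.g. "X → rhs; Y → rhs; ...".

  step 2 ⇒ step 3: ACBACBACBABCAACBABCA ⇒ ACB·A·BCA·ACB·A·BCA·ACB·A·BCA·ACB·BCA·A·ACB·ACB·A·BCA·ACB·BCA·A·ACB
    A ↦ ACB
    B ↦ BCA
    C ↦ A

A->ACB, B->BCA, C->A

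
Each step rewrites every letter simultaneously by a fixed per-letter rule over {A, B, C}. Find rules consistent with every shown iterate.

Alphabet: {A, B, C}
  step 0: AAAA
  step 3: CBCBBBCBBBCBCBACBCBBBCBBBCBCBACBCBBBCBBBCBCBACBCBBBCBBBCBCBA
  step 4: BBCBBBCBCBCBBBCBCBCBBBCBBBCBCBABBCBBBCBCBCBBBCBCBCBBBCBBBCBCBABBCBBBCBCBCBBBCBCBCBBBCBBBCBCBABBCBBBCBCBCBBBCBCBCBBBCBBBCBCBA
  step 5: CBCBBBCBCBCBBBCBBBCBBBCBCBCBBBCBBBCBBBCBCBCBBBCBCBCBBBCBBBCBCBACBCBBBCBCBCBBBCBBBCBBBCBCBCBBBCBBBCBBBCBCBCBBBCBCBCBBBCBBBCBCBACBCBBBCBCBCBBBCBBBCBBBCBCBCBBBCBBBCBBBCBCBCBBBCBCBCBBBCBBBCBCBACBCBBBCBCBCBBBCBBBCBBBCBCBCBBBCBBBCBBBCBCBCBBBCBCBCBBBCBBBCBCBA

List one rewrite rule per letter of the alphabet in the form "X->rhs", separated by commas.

  step 4 ⇒ step 5: BBCBBBCBCBCBBBCBCBCBBBCBBBCBCBABBCBBBCBCBCBBBCBCBCBBBCBBBCBCBABBCBBBCBCBCBBBCBCBCBBBCBBBCBCBABBCBBBCBCBCBBBCBCBCBBBCBBBCBCBA ⇒ CB·CB·BB·CB·CB·CB·BB·CB·BB·CB·BB·CB·CB·CB·BB·CB·BB·CB·BB·CB·CB·CB·BB·CB·CB·CB·BB·CB·BB·CB·CBA·CB·CB·BB·CB·CB·CB·BB·CB·BB·CB·BB·CB·CB·CB·BB·CB·BB·CB·BB·CB·CB·CB·BB·CB·CB·CB·BB·CB·BB·CB·CBA·CB·CB·BB·CB·CB·CB·BB·CB·BB·CB·BB·CB·CB·CB·BB·CB·BB·CB·BB·CB·CB·CB·BB·CB·CB·CB·BB·CB·BB·CB·CBA·CB·CB·BB·CB·CB·CB·BB·CB·BB·CB·BB·CB·CB·CB·BB·CB·BB·CB·BB·CB·CB·CB·BB·CB·CB·CB·BB·CB·BB·CB·CBA
    A ↦ CBA
    B ↦ CB
    C ↦ BB

A->CBA, B->CB, C->BB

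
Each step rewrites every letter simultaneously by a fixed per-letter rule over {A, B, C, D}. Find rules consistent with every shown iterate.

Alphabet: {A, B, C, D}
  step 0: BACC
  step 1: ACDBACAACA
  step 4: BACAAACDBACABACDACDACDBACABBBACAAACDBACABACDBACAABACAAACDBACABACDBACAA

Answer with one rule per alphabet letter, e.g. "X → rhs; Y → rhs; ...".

  step 0 ⇒ step 1: BACC ⇒ ACD·B·ACA·ACA
    A ↦ B
    B ↦ ACD
    C ↦ ACA
    D ↦ A  (constrained at step 1)

A->B, B->ACD, C->ACA, D->A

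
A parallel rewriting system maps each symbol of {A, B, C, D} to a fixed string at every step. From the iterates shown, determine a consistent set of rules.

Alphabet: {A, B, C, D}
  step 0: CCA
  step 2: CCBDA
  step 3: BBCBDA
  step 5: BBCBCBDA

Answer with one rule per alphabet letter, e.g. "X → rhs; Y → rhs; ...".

  step 2 ⇒ step 3: CCBDA ⇒ B·B·C·B·DA
    A ↦ DA
    B ↦ C
    C ↦ B
    D ↦ B

A->DA, B->C, C->B, D->B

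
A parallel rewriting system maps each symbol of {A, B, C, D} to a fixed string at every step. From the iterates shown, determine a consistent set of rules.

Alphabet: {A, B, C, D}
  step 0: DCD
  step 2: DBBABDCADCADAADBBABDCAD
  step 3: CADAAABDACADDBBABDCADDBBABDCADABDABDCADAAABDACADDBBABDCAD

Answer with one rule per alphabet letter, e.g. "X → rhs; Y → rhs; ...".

A->ABD, B->A, C->DBB, D->CAD

  step 2 ⇒ step 3: DBBABDCADCADAADBBABDCAD ⇒ CAD·A·A·ABD·A·CAD·DBB·ABD·CAD·DBB·ABD·CAD·ABD·ABD·CAD·A·A·ABD·A·CAD·DBB·ABD·CAD
    A ↦ ABD
    B ↦ A
    C ↦ DBB
    D ↦ CAD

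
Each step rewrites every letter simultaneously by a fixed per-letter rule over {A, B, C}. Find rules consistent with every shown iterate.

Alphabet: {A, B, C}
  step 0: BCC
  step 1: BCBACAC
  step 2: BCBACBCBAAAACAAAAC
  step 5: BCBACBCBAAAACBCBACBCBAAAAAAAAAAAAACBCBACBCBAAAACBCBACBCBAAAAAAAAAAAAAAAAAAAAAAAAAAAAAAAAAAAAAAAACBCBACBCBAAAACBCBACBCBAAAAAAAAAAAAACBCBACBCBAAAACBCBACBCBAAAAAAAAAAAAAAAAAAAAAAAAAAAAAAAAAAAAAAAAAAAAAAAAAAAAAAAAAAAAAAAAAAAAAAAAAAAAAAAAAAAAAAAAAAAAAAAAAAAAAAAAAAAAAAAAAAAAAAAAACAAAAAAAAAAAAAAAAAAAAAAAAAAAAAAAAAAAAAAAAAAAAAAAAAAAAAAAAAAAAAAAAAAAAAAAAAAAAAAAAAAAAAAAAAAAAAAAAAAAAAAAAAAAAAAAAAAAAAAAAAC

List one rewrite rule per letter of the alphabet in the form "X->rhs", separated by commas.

A->AAA, B->BCB, C->AC

  step 1 ⇒ step 2: BCBACAC ⇒ BCB·AC·BCB·AAA·AC·AAA·AC
    A ↦ AAA
    B ↦ BCB
    C ↦ AC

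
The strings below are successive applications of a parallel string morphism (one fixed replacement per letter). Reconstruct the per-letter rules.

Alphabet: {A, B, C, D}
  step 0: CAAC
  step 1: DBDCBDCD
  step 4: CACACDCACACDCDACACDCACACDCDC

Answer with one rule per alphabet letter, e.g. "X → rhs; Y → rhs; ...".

A->BDC, B->ACA, C->D, D->C

  step 0 ⇒ step 1: CAAC ⇒ D·BDC·BDC·D
    A ↦ BDC
    C ↦ D
    B ↦ ACA  (constrained at step 1)
    D ↦ C  (constrained at step 1)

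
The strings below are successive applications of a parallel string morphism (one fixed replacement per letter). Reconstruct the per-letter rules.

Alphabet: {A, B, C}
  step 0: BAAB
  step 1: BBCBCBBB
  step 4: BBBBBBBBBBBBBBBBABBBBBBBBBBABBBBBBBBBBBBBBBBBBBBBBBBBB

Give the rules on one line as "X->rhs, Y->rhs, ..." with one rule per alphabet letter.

A->CB, B->BB, C->A

  step 0 ⇒ step 1: BAAB ⇒ BB·CB·CB·BB
    A ↦ CB
    B ↦ BB
    C ↦ A  (constrained at step 1)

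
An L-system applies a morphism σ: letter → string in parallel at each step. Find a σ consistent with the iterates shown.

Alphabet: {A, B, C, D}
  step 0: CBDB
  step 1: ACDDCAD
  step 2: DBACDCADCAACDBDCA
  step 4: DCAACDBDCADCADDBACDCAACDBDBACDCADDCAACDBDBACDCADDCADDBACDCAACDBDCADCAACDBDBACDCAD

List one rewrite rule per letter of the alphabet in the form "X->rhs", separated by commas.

A->DB, B->D, C->AC, D->DCA

  step 1 ⇒ step 2: ACDDCAD ⇒ DB·AC·DCA·DCA·AC·DB·DCA
    A ↦ DB
    C ↦ AC
    D ↦ DCA
  step 0 ⇒ step 1: CBDB ⇒ AC·D·DCA·D
    B ↦ D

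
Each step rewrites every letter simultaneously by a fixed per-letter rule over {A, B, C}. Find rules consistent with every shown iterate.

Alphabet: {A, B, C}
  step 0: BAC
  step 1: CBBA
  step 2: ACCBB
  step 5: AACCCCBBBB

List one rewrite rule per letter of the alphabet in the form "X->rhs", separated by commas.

  step 1 ⇒ step 2: CBBA ⇒ A·C·C·BB
    A ↦ BB
    B ↦ C
    C ↦ A

A->BB, B->C, C->A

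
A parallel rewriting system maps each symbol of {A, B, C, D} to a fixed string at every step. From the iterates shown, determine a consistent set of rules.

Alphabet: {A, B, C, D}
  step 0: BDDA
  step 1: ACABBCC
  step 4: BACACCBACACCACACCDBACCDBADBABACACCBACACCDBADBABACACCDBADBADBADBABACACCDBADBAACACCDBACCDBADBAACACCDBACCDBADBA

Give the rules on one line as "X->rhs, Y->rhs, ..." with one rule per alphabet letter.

A->CC, B->ACA, C->DBA, D->B

  step 0 ⇒ step 1: BDDA ⇒ ACA·B·B·CC
    A ↦ CC
    B ↦ ACA
    D ↦ B
    C ↦ DBA  (constrained at step 1)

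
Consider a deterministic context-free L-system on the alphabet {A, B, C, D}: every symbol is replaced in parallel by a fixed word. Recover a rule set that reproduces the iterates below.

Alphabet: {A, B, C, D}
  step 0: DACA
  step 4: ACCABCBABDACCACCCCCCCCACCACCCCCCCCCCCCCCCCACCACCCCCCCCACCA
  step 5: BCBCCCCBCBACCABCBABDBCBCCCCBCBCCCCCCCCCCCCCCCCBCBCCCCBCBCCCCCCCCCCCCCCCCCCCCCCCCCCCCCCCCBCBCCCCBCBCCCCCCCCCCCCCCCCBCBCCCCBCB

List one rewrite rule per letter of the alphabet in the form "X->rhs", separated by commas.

A->BCB, B->A, C->CC, D->BD

  step 4 ⇒ step 5: ACCABCBABDACCACCCCCCCCACCACCCCCCCCCCCCCCCCACCACCCCCCCCACCA ⇒ BCB·CC·CC·BCB·A·CC·A·BCB·A·BD·BCB·CC·CC·BCB·CC·CC·CC·CC·CC·CC·CC·CC·BCB·CC·CC·BCB·CC·CC·CC·CC·CC·CC·CC·CC·CC·CC·CC·CC·CC·CC·CC·CC·BCB·CC·CC·BCB·CC·CC·CC·CC·CC·CC·CC·CC·BCB·CC·CC·BCB
    A ↦ BCB
    B ↦ A
    C ↦ CC
    D ↦ BD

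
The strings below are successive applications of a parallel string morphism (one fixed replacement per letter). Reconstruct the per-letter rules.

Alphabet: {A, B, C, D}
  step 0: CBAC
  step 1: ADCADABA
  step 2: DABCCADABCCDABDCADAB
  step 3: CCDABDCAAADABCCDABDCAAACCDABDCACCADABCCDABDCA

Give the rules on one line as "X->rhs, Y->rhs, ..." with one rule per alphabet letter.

A->DAB, B->DCA, C->A, D->CC

  step 2 ⇒ step 3: DABCCADABCCDABDCADAB ⇒ CC·DAB·DCA·A·A·DAB·CC·DAB·DCA·A·A·CC·DAB·DCA·CC·A·DAB·CC·DAB·DCA
    A ↦ DAB
    B ↦ DCA
    C ↦ A
    D ↦ CC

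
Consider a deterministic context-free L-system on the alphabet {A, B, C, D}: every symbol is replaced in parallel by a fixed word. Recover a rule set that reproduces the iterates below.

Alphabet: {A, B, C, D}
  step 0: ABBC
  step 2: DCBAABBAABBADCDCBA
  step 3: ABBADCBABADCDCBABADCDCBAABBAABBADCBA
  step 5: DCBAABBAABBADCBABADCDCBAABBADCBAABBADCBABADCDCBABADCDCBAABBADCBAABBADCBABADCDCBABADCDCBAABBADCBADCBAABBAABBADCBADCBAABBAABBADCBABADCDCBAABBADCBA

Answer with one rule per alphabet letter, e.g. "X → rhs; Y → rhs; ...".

A->BA, B->DC, C->BBA, D->A

  step 2 ⇒ step 3: DCBAABBAABBADCDCBA ⇒ A·BBA·DC·BA·BA·DC·DC·BA·BA·DC·DC·BA·A·BBA·A·BBA·DC·BA
    A ↦ BA
    B ↦ DC
    C ↦ BBA
    D ↦ A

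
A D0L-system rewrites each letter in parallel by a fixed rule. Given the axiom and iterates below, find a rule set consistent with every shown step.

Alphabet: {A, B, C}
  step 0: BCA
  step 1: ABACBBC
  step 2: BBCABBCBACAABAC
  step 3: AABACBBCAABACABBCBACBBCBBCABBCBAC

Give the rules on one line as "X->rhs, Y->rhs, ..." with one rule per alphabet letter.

  step 2 ⇒ step 3: BBCABBCBACAABAC ⇒ A·A·BAC·BBC·A·A·BAC·A·BBC·BAC·BBC·BBC·A·BBC·BAC
    A ↦ BBC
    B ↦ A
    C ↦ BAC

A->BBC, B->A, C->BAC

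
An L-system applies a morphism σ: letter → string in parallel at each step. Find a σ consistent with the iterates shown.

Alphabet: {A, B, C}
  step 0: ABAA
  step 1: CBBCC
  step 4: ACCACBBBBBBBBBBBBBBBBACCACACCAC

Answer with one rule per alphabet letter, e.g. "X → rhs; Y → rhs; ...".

A->C, B->BB, C->AC

  step 0 ⇒ step 1: ABAA ⇒ C·BB·C·C
    A ↦ C
    B ↦ BB
    C ↦ AC  (constrained at step 1)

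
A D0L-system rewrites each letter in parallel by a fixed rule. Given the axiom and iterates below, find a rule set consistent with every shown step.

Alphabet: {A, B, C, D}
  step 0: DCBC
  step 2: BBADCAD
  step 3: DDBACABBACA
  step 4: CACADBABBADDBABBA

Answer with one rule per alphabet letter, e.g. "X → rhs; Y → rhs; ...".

  step 3 ⇒ step 4: DDBACABBACA ⇒ CA·CA·D·BA·B·BA·D·D·BA·B·BA
    A ↦ BA
    B ↦ D
    C ↦ B
    D ↦ CA

A->BA, B->D, C->B, D->CA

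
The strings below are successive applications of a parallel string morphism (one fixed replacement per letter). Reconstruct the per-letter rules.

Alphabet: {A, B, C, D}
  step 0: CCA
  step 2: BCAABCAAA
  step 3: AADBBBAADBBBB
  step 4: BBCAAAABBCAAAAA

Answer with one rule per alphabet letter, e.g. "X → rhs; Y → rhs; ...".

A->B, B->A, C->ADB, D->CA

  step 3 ⇒ step 4: AADBBBAADBBBB ⇒ B·B·CA·A·A·A·B·B·CA·A·A·A·A
    A ↦ B
    B ↦ A
    D ↦ CA
  step 2 ⇒ step 3: BCAABCAAA ⇒ A·ADB·B·B·A·ADB·B·B·B
    C ↦ ADB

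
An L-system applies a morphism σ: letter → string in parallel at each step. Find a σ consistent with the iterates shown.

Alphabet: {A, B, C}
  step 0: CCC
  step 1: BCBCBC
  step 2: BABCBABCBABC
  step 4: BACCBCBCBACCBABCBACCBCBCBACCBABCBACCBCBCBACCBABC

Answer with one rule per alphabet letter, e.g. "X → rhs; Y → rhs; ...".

A->CC, B->BA, C->BC

  step 1 ⇒ step 2: BCBCBC ⇒ BA·BC·BA·BC·BA·BC
    B ↦ BA
    C ↦ BC
    A ↦ CC  (constrained at step 2)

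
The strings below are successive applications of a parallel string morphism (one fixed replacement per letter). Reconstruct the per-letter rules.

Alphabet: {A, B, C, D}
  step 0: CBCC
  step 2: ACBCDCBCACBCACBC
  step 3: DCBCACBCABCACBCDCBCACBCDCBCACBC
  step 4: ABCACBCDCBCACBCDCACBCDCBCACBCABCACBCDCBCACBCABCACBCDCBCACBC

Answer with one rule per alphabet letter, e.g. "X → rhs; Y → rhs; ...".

  step 3 ⇒ step 4: DCBCACBCABCACBCDCBCACBCDCBCACBC ⇒ A·BC·AC·BC·DC·BC·AC·BC·DC·AC·BC·DC·BC·AC·BC·A·BC·AC·BC·DC·BC·AC·BC·A·BC·AC·BC·DC·BC·AC·BC
    A ↦ DC
    B ↦ AC
    C ↦ BC
    D ↦ A

A->DC, B->AC, C->BC, D->A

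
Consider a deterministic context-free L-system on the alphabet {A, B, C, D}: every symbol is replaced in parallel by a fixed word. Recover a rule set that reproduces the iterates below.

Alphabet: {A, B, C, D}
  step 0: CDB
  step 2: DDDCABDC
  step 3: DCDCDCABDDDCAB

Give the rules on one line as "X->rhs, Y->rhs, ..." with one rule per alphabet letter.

A->D, B->D, C->AB, D->DC

  step 2 ⇒ step 3: DDDCABDC ⇒ DC·DC·DC·AB·D·D·DC·AB
    A ↦ D
    B ↦ D
    C ↦ AB
    D ↦ DC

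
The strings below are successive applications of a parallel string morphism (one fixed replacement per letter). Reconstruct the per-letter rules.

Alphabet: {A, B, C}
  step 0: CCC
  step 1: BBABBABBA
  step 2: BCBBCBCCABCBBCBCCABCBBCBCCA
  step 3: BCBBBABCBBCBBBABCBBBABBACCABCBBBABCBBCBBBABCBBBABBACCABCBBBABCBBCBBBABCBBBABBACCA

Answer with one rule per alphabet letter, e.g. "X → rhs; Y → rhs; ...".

A->CCA, B->BCB, C->BBA

  step 2 ⇒ step 3: BCBBCBCCABCBBCBCCABCBBCBCCA ⇒ BCB·BBA·BCB·BCB·BBA·BCB·BBA·BBA·CCA·BCB·BBA·BCB·BCB·BBA·BCB·BBA·BBA·CCA·BCB·BBA·BCB·BCB·BBA·BCB·BBA·BBA·CCA
    A ↦ CCA
    B ↦ BCB
    C ↦ BBA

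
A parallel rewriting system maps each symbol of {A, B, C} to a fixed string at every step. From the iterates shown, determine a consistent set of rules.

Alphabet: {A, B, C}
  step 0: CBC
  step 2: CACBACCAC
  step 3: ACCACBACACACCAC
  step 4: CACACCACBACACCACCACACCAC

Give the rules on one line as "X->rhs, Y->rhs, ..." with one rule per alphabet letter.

A->C, B->BA, C->AC

  step 3 ⇒ step 4: ACCACBACACACCAC ⇒ C·AC·AC·C·AC·BA·C·AC·C·AC·C·AC·AC·C·AC
    A ↦ C
    B ↦ BA
    C ↦ AC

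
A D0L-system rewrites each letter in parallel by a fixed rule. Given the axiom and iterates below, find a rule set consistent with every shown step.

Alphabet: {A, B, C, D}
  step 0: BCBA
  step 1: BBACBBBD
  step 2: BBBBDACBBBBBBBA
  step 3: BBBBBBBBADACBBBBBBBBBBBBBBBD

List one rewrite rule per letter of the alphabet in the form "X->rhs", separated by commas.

A->D, B->BB, C->ACB, D->A

  step 2 ⇒ step 3: BBBBDACBBBBBBBA ⇒ BB·BB·BB·BB·A·D·ACB·BB·BB·BB·BB·BB·BB·BB·D
    A ↦ D
    B ↦ BB
    C ↦ ACB
    D ↦ A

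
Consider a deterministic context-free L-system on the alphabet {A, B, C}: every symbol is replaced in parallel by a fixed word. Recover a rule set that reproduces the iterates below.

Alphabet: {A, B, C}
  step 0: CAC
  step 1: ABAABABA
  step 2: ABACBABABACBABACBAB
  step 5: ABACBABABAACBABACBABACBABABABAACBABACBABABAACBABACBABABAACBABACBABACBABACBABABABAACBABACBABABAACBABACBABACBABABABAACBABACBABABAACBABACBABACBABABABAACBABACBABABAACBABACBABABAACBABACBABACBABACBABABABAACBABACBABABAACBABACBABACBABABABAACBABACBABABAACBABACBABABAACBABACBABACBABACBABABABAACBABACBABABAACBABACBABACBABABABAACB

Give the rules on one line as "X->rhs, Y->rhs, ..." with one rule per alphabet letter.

A->AB, B->ACB, C->ABA

  step 1 ⇒ step 2: ABAABABA ⇒ AB·ACB·AB·AB·ACB·AB·ACB·AB
    A ↦ AB
    B ↦ ACB
  step 0 ⇒ step 1: CAC ⇒ ABA·AB·ABA
    C ↦ ABA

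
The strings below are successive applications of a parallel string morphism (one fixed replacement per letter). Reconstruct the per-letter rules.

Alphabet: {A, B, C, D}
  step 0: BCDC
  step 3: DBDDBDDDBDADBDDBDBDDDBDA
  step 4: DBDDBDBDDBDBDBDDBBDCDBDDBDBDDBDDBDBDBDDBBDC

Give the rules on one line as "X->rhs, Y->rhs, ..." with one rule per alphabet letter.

  step 3 ⇒ step 4: DBDDBDDDBDADBDDBDBDDDBDA ⇒ DB·D·DB·DB·D·DB·DB·DB·D·DB·BDC·DB·D·DB·DB·D·DB·D·DB·DB·DB·D·DB·BDC
    A ↦ BDC
    B ↦ D
    D ↦ DB
    C ↦ DA  (constrained at step 0)

A->BDC, B->D, C->DA, D->DB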